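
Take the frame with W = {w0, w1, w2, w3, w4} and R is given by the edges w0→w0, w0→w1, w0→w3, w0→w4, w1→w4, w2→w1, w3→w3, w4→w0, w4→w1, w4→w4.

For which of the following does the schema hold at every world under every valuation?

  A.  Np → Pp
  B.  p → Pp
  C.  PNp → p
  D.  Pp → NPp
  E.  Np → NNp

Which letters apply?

A

R is not reflexive: not w1 R w1.
R is not symmetric: w0 R w1 but not w1 R w0.
R is not transitive: w1 R w4 and w4 R w0 but not w1 R w0.
R is not euclidean: w0 R w1 and w0 R w0 but not w1 R w0.
R is serial: every world has an R-successor.
(A) Np → Pp is axiom D; it is valid on a frame exactly when R is serial. R is serial, so valid.
(B) the dual of axiom T: valid iff R is reflexive. R is not reflexive — not valid.
(C) PNp → p (the dual of axiom B) characterises the symmetric frames. R is not symmetric — not valid.
(D) Pp → NPp (axiom 5) characterises the euclidean frames. R is not euclidean — not valid.
(E) Np → NNp is axiom 4; it is valid on a frame exactly when R is transitive. R is not transitive, so not valid.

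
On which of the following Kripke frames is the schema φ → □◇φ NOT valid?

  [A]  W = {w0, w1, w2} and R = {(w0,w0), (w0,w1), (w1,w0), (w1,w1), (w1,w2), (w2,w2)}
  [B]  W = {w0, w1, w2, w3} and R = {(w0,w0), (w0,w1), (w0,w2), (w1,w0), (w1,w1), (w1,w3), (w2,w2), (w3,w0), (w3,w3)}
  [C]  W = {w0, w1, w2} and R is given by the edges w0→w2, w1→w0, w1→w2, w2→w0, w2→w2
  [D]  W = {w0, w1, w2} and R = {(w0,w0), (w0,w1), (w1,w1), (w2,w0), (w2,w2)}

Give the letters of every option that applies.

The schema φ → □◇φ is axiom B; it is valid on a frame iff R is symmetric.
(A) R is not symmetric (w1 R w2 but not w2 R w1), so the schema fails here.
(B) R is not symmetric (w0 R w2 but not w2 R w0), so the schema fails here.
(C) R is not symmetric (w1 R w0 but not w0 R w1), so the schema fails here.
(D) R is not symmetric (w0 R w1 but not w1 R w0), so the schema fails here.

A, B, C, D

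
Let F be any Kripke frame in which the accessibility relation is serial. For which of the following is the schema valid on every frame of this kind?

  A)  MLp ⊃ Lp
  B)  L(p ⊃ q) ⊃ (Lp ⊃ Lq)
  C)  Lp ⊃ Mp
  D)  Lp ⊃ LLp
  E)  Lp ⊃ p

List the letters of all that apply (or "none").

(A) MLp ⊃ Lp is the dual of axiom 5; it is valid on a frame exactly when R is euclidean. Such an R need not be euclidean, so not valid.
(B) L(p ⊃ q) ⊃ (Lp ⊃ Lq) is the K axiom; it holds on all frames — valid.
(C) Lp ⊃ Mp is axiom D, which corresponds to seriality. Every such R is serial — valid.
(D) Lp ⊃ LLp (axiom 4) characterises the transitive frames. Such an R need not be transitive — not valid.
(E) Lp ⊃ p is axiom T; it is valid on a frame exactly when R is reflexive. Such an R need not be reflexive, so not valid.

B, C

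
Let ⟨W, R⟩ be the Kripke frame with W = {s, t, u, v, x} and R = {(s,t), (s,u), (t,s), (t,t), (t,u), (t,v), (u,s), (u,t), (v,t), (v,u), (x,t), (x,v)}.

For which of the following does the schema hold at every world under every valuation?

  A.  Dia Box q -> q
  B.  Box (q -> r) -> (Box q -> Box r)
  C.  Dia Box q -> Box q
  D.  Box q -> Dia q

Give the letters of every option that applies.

B, D

R is not symmetric: v R u but not u R v.
R is not euclidean: t R s and t R v but not s R v.
R is serial: every world has an R-successor.
(A) Dia Box q -> q is the dual of axiom B, which corresponds to symmetry. R is not symmetric — not valid.
(B) this is just K, valid on every normal frame.
(C) Dia Box q -> Box q (the dual of axiom 5) characterises the euclidean frames. R is not euclidean — not valid.
(D) Box q -> Dia q (axiom D) characterises the serial frames. R is serial — valid.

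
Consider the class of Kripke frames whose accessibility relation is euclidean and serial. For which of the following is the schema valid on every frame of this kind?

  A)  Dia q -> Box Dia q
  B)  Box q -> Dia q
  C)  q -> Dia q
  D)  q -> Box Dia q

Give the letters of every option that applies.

(A) Dia q -> Box Dia q is axiom 5; it is valid on a frame exactly when R is euclidean. Every such R is euclidean, so valid.
(B) Box q -> Dia q is axiom D, which corresponds to seriality. Every such R is serial — valid.
(C) q -> Dia q is the dual of axiom T, which corresponds to reflexivity. Such an R need not be reflexive — not valid.
(D) q -> Box Dia q is axiom B; it is valid on a frame exactly when R is symmetric. Such an R need not be symmetric, so not valid.

A, B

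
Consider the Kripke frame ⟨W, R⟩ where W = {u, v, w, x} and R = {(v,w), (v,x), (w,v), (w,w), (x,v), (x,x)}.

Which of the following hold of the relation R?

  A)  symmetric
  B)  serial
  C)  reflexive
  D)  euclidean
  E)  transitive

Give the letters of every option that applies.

A

(A) symmetric: every R-edge is matched by its reverse.
(B) not serial: u has no R-successor.
(C) not reflexive: not u R u.
(D) not euclidean: v R w and v R x but not w R x.
(E) not transitive: v R w and w R v but not v R v.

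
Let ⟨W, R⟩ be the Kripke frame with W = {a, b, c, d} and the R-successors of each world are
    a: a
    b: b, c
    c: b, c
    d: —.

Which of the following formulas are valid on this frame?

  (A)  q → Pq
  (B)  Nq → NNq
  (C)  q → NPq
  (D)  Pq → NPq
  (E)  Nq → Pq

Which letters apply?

B, C, D

R is not reflexive: not d R d.
R is symmetric: every R-edge is matched by its reverse.
R is transitive: R is closed under composition.
R is euclidean: any two R-successors of the same world are R-related.
R is not serial: d has no R-successor.
(A) q → Pq (the dual of axiom T) characterises the reflexive frames. R is not reflexive — not valid.
(B) Nq → NNq is axiom 4; it is valid on a frame exactly when R is transitive. R is transitive, so valid.
(C) q → NPq is axiom B; it is valid on a frame exactly when R is symmetric. R is symmetric, so valid.
(D) Pq → NPq is axiom 5, which corresponds to the euclidean property. R is euclidean — valid.
(E) Nq → Pq is axiom D; it is valid on a frame exactly when R is serial. R is not serial, so not valid.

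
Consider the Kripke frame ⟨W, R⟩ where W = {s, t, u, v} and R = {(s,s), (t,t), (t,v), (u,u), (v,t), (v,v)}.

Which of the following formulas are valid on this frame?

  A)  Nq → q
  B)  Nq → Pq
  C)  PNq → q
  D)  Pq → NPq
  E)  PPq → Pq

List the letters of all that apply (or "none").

A, B, C, D, E

R is reflexive: each world relates to itself.
R is symmetric: every R-edge is matched by its reverse.
R is transitive: R is closed under composition.
R is euclidean: any two R-successors of the same world are R-related.
R is serial: every world has an R-successor.
(A) Nq → q (axiom T) characterises the reflexive frames. R is reflexive — valid.
(B) Nq → Pq is axiom D; it is valid on a frame exactly when R is serial. R is serial, so valid.
(C) PNq → q (the dual of axiom B) characterises the symmetric frames. R is symmetric — valid.
(D) Pq → NPq (axiom 5) characterises the euclidean frames. R is euclidean — valid.
(E) the dual of axiom 4: valid iff R is transitive. R is transitive — valid.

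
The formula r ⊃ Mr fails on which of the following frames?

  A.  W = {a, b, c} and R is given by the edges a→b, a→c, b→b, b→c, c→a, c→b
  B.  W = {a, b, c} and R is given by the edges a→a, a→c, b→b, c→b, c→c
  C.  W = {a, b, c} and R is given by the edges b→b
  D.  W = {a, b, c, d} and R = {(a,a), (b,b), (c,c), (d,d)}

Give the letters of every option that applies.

A, C

The schema r ⊃ Mr is the dual of axiom T; it is valid on a frame iff R is reflexive.
(A) R is not reflexive (not a R a), so the schema fails here.
(B) R is reflexive (each world relates to itself), so the schema is valid here.
(C) R is not reflexive (not a R a), so the schema fails here.
(D) R is reflexive (each world relates to itself), so the schema is valid here.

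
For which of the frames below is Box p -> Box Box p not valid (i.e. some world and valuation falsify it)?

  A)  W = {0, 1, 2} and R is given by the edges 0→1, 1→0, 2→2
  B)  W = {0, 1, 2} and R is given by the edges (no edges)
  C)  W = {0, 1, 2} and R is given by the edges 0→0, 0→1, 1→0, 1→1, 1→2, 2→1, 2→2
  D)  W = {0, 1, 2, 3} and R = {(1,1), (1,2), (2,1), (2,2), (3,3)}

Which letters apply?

A, C

The schema Box p -> Box Box p is axiom 4; it is valid on a frame iff R is transitive.
(A) R is not transitive (0 R 1 and 1 R 0 but not 0 R 0), so the schema fails here.
(B) R is transitive (R is closed under composition), so the schema is valid here.
(C) R is not transitive (0 R 1 and 1 R 2 but not 0 R 2), so the schema fails here.
(D) R is transitive (R is closed under composition), so the schema is valid here.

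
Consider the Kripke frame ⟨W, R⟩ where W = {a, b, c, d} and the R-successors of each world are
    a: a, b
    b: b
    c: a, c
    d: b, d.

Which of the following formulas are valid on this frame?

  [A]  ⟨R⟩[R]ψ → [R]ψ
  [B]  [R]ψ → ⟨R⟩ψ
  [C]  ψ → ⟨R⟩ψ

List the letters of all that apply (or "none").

B, C

R is reflexive: each world relates to itself.
R is not euclidean: a R b and a R a but not b R a.
R is serial: every world has an R-successor.
(A) the dual of axiom 5: valid iff R is euclidean. R is not euclidean — not valid.
(B) axiom D: valid iff R is serial. R is serial — valid.
(C) ψ → ⟨R⟩ψ is the dual of axiom T, which corresponds to reflexivity. R is reflexive — valid.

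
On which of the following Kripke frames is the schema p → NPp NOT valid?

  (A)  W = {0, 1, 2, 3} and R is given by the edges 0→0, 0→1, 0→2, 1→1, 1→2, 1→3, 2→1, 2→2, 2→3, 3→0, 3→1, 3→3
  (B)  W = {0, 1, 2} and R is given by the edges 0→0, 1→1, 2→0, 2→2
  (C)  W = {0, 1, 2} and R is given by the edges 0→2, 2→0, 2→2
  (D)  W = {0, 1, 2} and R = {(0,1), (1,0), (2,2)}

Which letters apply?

The schema p → NPp is axiom B; it is valid on a frame iff R is symmetric.
(A) R is not symmetric (0 R 1 but not 1 R 0), so the schema fails here.
(B) R is not symmetric (2 R 0 but not 0 R 2), so the schema fails here.
(C) R is symmetric (every R-edge is matched by its reverse), so the schema is valid here.
(D) R is symmetric (every R-edge is matched by its reverse), so the schema is valid here.

A, B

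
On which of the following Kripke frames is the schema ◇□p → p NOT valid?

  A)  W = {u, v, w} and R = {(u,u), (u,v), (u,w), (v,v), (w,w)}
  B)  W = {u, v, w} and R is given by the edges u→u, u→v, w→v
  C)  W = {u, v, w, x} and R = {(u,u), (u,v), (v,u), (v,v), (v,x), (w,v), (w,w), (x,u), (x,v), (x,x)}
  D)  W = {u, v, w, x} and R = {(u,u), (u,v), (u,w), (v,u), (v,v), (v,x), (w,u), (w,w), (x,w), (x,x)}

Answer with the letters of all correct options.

A, B, C, D

The schema ◇□p → p is the dual of axiom B; it is valid on a frame iff R is symmetric.
(A) R is not symmetric (u R v but not v R u), so the schema fails here.
(B) R is not symmetric (u R v but not v R u), so the schema fails here.
(C) R is not symmetric (w R v but not v R w), so the schema fails here.
(D) R is not symmetric (v R x but not x R v), so the schema fails here.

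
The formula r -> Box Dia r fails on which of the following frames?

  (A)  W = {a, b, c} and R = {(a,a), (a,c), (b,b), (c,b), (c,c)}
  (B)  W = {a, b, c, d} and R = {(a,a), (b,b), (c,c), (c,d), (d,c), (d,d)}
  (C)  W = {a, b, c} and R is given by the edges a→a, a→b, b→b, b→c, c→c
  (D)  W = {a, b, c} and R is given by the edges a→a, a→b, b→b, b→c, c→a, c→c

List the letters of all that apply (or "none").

A, C, D

The schema r -> Box Dia r is axiom B; it is valid on a frame iff R is symmetric.
(A) R is not symmetric (a R c but not c R a), so the schema fails here.
(B) R is symmetric (every R-edge is matched by its reverse), so the schema is valid here.
(C) R is not symmetric (a R b but not b R a), so the schema fails here.
(D) R is not symmetric (a R b but not b R a), so the schema fails here.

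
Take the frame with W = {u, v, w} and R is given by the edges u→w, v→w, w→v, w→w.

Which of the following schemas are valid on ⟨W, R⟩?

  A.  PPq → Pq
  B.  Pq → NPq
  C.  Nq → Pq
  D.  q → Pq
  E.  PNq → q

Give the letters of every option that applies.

C

R is not reflexive: not u R u.
R is not symmetric: u R w but not w R u.
R is not transitive: u R w and w R v but not u R v.
R is not euclidean: w R v and w R v but not v R v.
R is serial: every world has an R-successor.
(A) PPq → Pq is the dual of axiom 4; it is valid on a frame exactly when R is transitive. R is not transitive, so not valid.
(B) axiom 5: valid iff R is euclidean. R is not euclidean — not valid.
(C) axiom D: valid iff R is serial. R is serial — valid.
(D) the dual of axiom T: valid iff R is reflexive. R is not reflexive — not valid.
(E) PNq → q (the dual of axiom B) characterises the symmetric frames. R is not symmetric — not valid.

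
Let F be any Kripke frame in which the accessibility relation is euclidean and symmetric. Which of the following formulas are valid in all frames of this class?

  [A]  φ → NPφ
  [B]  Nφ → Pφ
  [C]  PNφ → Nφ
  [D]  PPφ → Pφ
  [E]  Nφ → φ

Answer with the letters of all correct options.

A, C, D

A symmetric euclidean relation is transitive (uRv and vRw give vRu by symmetry, then uRw by the euclidean condition, applied at v).
(A) φ → NPφ (axiom B) characterises the symmetric frames. Every such R is symmetric — valid.
(B) Nφ → Pφ is axiom D, which corresponds to seriality. Such an R need not be serial — not valid.
(C) the dual of axiom 5: valid iff R is euclidean. Every such R is euclidean — valid.
(D) PPφ → Pφ is the dual of axiom 4, which corresponds to transitivity. Every such R is transitive — valid.
(E) Nφ → φ (axiom T) characterises the reflexive frames. Such an R need not be reflexive — not valid.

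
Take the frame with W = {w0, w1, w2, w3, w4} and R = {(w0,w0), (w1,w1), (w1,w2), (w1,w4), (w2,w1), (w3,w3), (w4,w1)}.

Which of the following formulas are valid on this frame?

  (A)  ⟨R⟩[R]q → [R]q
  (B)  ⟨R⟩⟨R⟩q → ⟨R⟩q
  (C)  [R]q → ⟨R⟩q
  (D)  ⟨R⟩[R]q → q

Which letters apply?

R is symmetric: every R-edge is matched by its reverse.
R is not transitive: w2 R w1 and w1 R w2 but not w2 R w2.
R is not euclidean: w1 R w2 and w1 R w4 but not w2 R w4.
R is serial: every world has an R-successor.
(A) ⟨R⟩[R]q → [R]q is the dual of axiom 5; it is valid on a frame exactly when R is euclidean. R is not euclidean, so not valid.
(B) the dual of axiom 4: valid iff R is transitive. R is not transitive — not valid.
(C) axiom D: valid iff R is serial. R is serial — valid.
(D) ⟨R⟩[R]q → q is the dual of axiom B, which corresponds to symmetry. R is symmetric — valid.

C, D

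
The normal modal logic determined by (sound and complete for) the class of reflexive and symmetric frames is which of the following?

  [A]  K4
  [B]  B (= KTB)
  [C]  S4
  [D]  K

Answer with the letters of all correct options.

B

(A) K4 is determined by the class of transitive frames.
(B) B (= KTB) is determined by exactly this class.
(C) S4 is determined by the class of reflexive and transitive frames.
(D) K is determined by the class of arbitrary frames.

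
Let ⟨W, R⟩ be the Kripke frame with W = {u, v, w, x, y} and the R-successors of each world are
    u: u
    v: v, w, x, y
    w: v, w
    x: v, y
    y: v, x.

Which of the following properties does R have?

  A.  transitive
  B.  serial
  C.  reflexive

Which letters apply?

B

(A) not transitive: w R v and v R x but not w R x.
(B) serial: every world has an R-successor.
(C) not reflexive: not x R x.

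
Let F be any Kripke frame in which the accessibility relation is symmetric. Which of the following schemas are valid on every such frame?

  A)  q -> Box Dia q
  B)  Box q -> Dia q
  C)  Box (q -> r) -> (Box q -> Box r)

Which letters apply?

A, C

(A) axiom B: valid iff R is symmetric. Every such R is symmetric — valid.
(B) Box q -> Dia q is axiom D, which corresponds to seriality. Such an R need not be serial — not valid.
(C) this is just K, valid on every normal frame.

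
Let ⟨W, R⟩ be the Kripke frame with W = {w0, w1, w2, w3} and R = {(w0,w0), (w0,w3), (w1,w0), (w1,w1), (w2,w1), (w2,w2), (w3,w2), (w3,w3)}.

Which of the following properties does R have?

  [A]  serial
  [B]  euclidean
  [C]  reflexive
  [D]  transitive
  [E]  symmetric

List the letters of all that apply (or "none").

A, C

(A) serial: every world has an R-successor.
(B) not euclidean: w0 R w3 and w0 R w0 but not w3 R w0.
(C) reflexive: each world relates to itself.
(D) not transitive: w0 R w3 and w3 R w2 but not w0 R w2.
(E) not symmetric: w0 R w3 but not w3 R w0.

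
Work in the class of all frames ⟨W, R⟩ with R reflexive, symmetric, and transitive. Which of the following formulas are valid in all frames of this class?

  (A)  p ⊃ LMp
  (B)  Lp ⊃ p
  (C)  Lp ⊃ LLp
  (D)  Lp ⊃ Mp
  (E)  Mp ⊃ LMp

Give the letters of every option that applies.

A, B, C, D, E

A relation that is reflexive, symmetric, and transitive is also euclidean and serial.
(A) axiom B: valid iff R is symmetric. Every such R is symmetric — valid.
(B) Lp ⊃ p is axiom T, which corresponds to reflexivity. Every such R is reflexive — valid.
(C) Lp ⊃ LLp (axiom 4) characterises the transitive frames. Every such R is transitive — valid.
(D) Lp ⊃ Mp (axiom D) characterises the serial frames. Every such R is serial — valid.
(E) Mp ⊃ LMp is axiom 5, which corresponds to the euclidean property. Every such R is euclidean — valid.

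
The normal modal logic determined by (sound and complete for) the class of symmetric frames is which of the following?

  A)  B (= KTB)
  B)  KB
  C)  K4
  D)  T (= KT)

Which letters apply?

(A) B (= KTB) is determined by the class of reflexive and symmetric frames.
(B) KB is determined by exactly this class.
(C) K4 is determined by the class of transitive frames.
(D) T (= KT) is determined by the class of reflexive frames.

B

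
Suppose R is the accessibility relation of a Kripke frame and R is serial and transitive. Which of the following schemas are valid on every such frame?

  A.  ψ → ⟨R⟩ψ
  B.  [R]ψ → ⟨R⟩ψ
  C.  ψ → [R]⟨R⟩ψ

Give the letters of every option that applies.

(A) ψ → ⟨R⟩ψ (the dual of axiom T) characterises the reflexive frames. Such an R need not be reflexive — not valid.
(B) [R]ψ → ⟨R⟩ψ is axiom D, which corresponds to seriality. Every such R is serial — valid.
(C) ψ → [R]⟨R⟩ψ is axiom B, which corresponds to symmetry. Such an R need not be symmetric — not valid.

B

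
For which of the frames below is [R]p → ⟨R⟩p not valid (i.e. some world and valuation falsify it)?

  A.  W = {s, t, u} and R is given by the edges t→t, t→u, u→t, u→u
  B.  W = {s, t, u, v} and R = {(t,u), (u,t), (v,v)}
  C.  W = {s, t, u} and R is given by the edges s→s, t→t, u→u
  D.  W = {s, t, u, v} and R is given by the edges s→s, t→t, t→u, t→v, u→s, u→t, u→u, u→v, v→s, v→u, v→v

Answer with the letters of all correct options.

The schema [R]p → ⟨R⟩p is axiom D; it is valid on a frame iff R is serial.
(A) R is not serial (s has no R-successor), so the schema fails here.
(B) R is not serial (s has no R-successor), so the schema fails here.
(C) R is serial (every world has an R-successor), so the schema is valid here.
(D) R is serial (every world has an R-successor), so the schema is valid here.

A, B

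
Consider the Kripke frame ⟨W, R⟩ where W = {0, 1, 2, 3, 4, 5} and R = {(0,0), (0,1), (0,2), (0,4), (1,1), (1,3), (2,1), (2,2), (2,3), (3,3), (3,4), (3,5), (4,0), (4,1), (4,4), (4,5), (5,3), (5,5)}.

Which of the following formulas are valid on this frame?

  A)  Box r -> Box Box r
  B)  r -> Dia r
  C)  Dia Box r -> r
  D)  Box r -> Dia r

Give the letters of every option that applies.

B, D

R is reflexive: each world relates to itself.
R is not symmetric: 0 R 1 but not 1 R 0.
R is not transitive: 0 R 1 and 1 R 3 but not 0 R 3.
R is serial: every world has an R-successor.
(A) Box r -> Box Box r (axiom 4) characterises the transitive frames. R is not transitive — not valid.
(B) r -> Dia r (the dual of axiom T) characterises the reflexive frames. R is reflexive — valid.
(C) Dia Box r -> r is the dual of axiom B; it is valid on a frame exactly when R is symmetric. R is not symmetric, so not valid.
(D) Box r -> Dia r is axiom D, which corresponds to seriality. R is serial — valid.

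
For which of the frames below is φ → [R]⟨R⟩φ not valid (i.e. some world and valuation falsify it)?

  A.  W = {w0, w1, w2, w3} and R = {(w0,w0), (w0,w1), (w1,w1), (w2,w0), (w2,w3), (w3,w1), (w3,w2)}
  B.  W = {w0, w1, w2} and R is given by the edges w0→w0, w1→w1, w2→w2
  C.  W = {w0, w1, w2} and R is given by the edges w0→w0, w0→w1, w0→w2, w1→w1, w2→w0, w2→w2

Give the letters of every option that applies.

The schema φ → [R]⟨R⟩φ is axiom B; it is valid on a frame iff R is symmetric.
(A) R is not symmetric (w0 R w1 but not w1 R w0), so the schema fails here.
(B) R is symmetric (every R-edge is matched by its reverse), so the schema is valid here.
(C) R is not symmetric (w0 R w1 but not w1 R w0), so the schema fails here.

A, C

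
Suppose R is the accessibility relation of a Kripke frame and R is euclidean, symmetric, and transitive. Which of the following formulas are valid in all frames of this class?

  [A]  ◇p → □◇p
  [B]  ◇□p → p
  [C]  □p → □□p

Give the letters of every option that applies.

A, B, C

(A) ◇p → □◇p is axiom 5; it is valid on a frame exactly when R is euclidean. Every such R is euclidean, so valid.
(B) the dual of axiom B: valid iff R is symmetric. Every such R is symmetric — valid.
(C) □p → □□p is axiom 4, which corresponds to transitivity. Every such R is transitive — valid.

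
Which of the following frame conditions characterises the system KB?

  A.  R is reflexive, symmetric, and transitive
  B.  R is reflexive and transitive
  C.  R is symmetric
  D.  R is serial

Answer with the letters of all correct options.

(A) this class determines S5, not KB.
(B) this class determines S4, not KB.
(C) KB is sound and complete for exactly this class.
(D) this class determines D, not KB.

C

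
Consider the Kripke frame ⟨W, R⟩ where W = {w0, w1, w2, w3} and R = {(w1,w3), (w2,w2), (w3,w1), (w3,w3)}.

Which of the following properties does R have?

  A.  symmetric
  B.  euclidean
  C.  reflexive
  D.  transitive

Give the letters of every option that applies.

(A) symmetric: every R-edge is matched by its reverse.
(B) not euclidean: w3 R w1 and w3 R w1 but not w1 R w1.
(C) not reflexive: not w0 R w0.
(D) not transitive: w1 R w3 and w3 R w1 but not w1 R w1.

A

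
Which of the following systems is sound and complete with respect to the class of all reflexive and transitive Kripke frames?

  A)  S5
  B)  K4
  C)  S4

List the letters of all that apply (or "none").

(A) S5 is determined by the class of reflexive, symmetric, and transitive frames.
(B) K4 is determined by the class of transitive frames.
(C) S4 is determined by exactly this class.

C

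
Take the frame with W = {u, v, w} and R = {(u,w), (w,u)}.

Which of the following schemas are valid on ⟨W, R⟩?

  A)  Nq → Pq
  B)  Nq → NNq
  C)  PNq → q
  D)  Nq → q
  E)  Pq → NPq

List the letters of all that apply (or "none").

C

R is not reflexive: not u R u.
R is symmetric: every R-edge is matched by its reverse.
R is not transitive: u R w and w R u but not u R u.
R is not euclidean: u R w and u R w but not w R w.
R is not serial: v has no R-successor.
(A) Nq → Pq is axiom D, which corresponds to seriality. R is not serial — not valid.
(B) Nq → NNq (axiom 4) characterises the transitive frames. R is not transitive — not valid.
(C) PNq → q (the dual of axiom B) characterises the symmetric frames. R is symmetric — valid.
(D) axiom T: valid iff R is reflexive. R is not reflexive — not valid.
(E) Pq → NPq is axiom 5, which corresponds to the euclidean property. R is not euclidean — not valid.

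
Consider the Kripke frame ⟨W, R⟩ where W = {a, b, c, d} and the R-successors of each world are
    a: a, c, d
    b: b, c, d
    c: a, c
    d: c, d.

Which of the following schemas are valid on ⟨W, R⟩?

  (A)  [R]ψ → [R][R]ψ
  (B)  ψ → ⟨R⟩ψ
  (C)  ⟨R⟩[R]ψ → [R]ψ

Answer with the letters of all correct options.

B

R is reflexive: each world relates to itself.
R is not transitive: b R c and c R a but not b R a.
R is not euclidean: a R c and a R d but not c R d.
(A) [R]ψ → [R][R]ψ is axiom 4, which corresponds to transitivity. R is not transitive — not valid.
(B) ψ → ⟨R⟩ψ (the dual of axiom T) characterises the reflexive frames. R is reflexive — valid.
(C) ⟨R⟩[R]ψ → [R]ψ is the dual of axiom 5, which corresponds to the euclidean property. R is not euclidean — not valid.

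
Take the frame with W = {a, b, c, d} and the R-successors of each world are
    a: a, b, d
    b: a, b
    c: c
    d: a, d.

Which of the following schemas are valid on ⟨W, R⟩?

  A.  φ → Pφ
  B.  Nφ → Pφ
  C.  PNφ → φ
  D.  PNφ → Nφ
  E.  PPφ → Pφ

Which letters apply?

A, B, C

R is reflexive: each world relates to itself.
R is symmetric: every R-edge is matched by its reverse.
R is not transitive: b R a and a R d but not b R d.
R is not euclidean: a R b and a R d but not b R d.
R is serial: every world has an R-successor.
(A) φ → Pφ is the dual of axiom T, which corresponds to reflexivity. R is reflexive — valid.
(B) Nφ → Pφ is axiom D; it is valid on a frame exactly when R is serial. R is serial, so valid.
(C) PNφ → φ is the dual of axiom B, which corresponds to symmetry. R is symmetric — valid.
(D) PNφ → Nφ is the dual of axiom 5; it is valid on a frame exactly when R is euclidean. R is not euclidean, so not valid.
(E) PPφ → Pφ is the dual of axiom 4; it is valid on a frame exactly when R is transitive. R is not transitive, so not valid.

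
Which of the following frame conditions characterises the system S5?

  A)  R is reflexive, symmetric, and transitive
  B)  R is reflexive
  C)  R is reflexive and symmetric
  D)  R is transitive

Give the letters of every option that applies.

(A) S5 is sound and complete for exactly this class.
(B) this class determines T (= KT), not S5.
(C) this class determines B (= KTB), not S5.
(D) this class determines K4, not S5.

A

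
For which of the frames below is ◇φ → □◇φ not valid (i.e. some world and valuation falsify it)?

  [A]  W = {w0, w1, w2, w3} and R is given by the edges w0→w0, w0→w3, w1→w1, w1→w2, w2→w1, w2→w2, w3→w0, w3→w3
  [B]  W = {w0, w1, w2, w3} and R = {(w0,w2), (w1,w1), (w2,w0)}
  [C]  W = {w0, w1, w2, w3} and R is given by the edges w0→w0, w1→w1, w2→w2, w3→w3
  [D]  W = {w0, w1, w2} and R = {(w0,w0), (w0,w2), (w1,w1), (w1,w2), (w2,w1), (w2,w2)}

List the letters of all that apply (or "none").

The schema ◇φ → □◇φ is axiom 5; it is valid on a frame iff R is euclidean.
(A) R is euclidean (any two R-successors of the same world are R-related), so the schema is valid here.
(B) R is not euclidean (w0 R w2 and w0 R w2 but not w2 R w2), so the schema fails here.
(C) R is euclidean (any two R-successors of the same world are R-related), so the schema is valid here.
(D) R is not euclidean (w0 R w2 and w0 R w0 but not w2 R w0), so the schema fails here.

B, D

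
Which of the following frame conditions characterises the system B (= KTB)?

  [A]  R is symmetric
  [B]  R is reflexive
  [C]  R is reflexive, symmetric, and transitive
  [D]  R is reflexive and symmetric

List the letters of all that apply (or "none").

(A) this class determines KB, not B (= KTB).
(B) this class determines T (= KT), not B (= KTB).
(C) this class determines S5, not B (= KTB).
(D) B (= KTB) is sound and complete for exactly this class.

D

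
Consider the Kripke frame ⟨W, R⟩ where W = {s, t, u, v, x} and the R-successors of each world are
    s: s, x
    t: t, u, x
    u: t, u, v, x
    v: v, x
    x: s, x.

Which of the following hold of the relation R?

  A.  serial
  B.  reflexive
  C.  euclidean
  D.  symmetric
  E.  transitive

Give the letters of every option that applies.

A, B

(A) serial: every world has an R-successor.
(B) reflexive: each world relates to itself.
(C) not euclidean: t R x and t R t but not x R t.
(D) not symmetric: t R x but not x R t.
(E) not transitive: t R u and u R v but not t R v.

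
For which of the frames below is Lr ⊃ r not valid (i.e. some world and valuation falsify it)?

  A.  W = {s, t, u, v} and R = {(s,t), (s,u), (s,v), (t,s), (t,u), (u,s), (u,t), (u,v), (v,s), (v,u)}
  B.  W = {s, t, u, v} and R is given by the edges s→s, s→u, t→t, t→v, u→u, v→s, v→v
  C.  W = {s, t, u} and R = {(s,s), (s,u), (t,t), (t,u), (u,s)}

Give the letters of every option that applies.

A, C

The schema Lr ⊃ r is axiom T; it is valid on a frame iff R is reflexive.
(A) R is not reflexive (not s R s), so the schema fails here.
(B) R is reflexive (each world relates to itself), so the schema is valid here.
(C) R is not reflexive (not u R u), so the schema fails here.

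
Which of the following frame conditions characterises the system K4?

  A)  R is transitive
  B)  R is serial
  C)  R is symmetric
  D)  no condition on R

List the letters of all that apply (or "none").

A

(A) K4 is sound and complete for exactly this class.
(B) this class determines D, not K4.
(C) this class determines KB, not K4.
(D) this class determines K, not K4.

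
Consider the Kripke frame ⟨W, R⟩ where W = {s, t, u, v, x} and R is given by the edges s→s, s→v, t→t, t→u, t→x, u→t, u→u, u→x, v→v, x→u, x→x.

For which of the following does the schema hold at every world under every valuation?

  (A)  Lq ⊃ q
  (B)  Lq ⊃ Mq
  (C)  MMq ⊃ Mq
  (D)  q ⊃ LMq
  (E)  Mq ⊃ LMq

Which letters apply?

A, B

R is reflexive: each world relates to itself.
R is not symmetric: s R v but not v R s.
R is not transitive: x R u and u R t but not x R t.
R is not euclidean: s R v and s R s but not v R s.
R is serial: every world has an R-successor.
(A) Lq ⊃ q is axiom T; it is valid on a frame exactly when R is reflexive. R is reflexive, so valid.
(B) Lq ⊃ Mq is axiom D, which corresponds to seriality. R is serial — valid.
(C) MMq ⊃ Mq is the dual of axiom 4, which corresponds to transitivity. R is not transitive — not valid.
(D) q ⊃ LMq is axiom B, which corresponds to symmetry. R is not symmetric — not valid.
(E) Mq ⊃ LMq is axiom 5, which corresponds to the euclidean property. R is not euclidean — not valid.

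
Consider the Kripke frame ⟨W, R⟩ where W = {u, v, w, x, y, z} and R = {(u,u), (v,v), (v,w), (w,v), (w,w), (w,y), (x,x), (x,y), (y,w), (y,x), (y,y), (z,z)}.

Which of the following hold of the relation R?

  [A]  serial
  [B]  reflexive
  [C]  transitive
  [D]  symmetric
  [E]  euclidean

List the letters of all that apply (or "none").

A, B, D

(A) serial: every world has an R-successor.
(B) reflexive: each world relates to itself.
(C) not transitive: v R w and w R y but not v R y.
(D) symmetric: every R-edge is matched by its reverse.
(E) not euclidean: w R v and w R y but not v R y.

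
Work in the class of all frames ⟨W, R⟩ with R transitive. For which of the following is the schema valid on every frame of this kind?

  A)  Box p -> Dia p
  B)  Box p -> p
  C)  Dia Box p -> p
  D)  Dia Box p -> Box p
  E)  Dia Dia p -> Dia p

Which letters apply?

(A) Box p -> Dia p is axiom D, which corresponds to seriality. Such an R need not be serial — not valid.
(B) Box p -> p is axiom T; it is valid on a frame exactly when R is reflexive. Such an R need not be reflexive, so not valid.
(C) the dual of axiom B: valid iff R is symmetric. Such an R need not be symmetric — not valid.
(D) Dia Box p -> Box p is the dual of axiom 5; it is valid on a frame exactly when R is euclidean. Such an R need not be euclidean, so not valid.
(E) Dia Dia p -> Dia p is the dual of axiom 4; it is valid on a frame exactly when R is transitive. Every such R is transitive, so valid.

E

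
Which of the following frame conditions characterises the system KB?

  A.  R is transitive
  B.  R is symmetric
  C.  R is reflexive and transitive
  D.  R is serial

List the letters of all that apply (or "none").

(A) this class determines K4, not KB.
(B) KB is sound and complete for exactly this class.
(C) this class determines S4, not KB.
(D) this class determines D, not KB.

B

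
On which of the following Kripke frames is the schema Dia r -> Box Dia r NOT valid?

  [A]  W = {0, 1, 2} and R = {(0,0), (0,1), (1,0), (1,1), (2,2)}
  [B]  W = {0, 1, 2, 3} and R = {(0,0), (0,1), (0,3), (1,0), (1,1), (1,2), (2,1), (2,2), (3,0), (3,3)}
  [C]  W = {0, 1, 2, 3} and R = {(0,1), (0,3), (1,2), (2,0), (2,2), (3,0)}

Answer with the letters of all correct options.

The schema Dia r -> Box Dia r is axiom 5; it is valid on a frame iff R is euclidean.
(A) R is euclidean (any two R-successors of the same world are R-related), so the schema is valid here.
(B) R is not euclidean (0 R 1 and 0 R 3 but not 1 R 3), so the schema fails here.
(C) R is not euclidean (0 R 1 and 0 R 3 but not 1 R 3), so the schema fails here.

B, C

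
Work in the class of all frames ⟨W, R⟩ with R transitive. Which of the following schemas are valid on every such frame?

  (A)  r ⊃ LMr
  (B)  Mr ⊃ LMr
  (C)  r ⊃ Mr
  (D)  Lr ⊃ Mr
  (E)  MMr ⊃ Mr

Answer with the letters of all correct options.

(A) r ⊃ LMr is axiom B, which corresponds to symmetry. Such an R need not be symmetric — not valid.
(B) Mr ⊃ LMr (axiom 5) characterises the euclidean frames. Such an R need not be euclidean — not valid.
(C) r ⊃ Mr is the dual of axiom T; it is valid on a frame exactly when R is reflexive. Such an R need not be reflexive, so not valid.
(D) Lr ⊃ Mr is axiom D; it is valid on a frame exactly when R is serial. Such an R need not be serial, so not valid.
(E) the dual of axiom 4: valid iff R is transitive. Every such R is transitive — valid.

E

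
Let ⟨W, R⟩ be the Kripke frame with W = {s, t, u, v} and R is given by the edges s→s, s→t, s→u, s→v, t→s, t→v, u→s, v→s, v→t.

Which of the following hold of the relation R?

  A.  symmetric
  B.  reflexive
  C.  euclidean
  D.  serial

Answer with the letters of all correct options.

(A) symmetric: every R-edge is matched by its reverse.
(B) not reflexive: not t R t.
(C) not euclidean: s R t and s R u but not t R u.
(D) serial: every world has an R-successor.

A, D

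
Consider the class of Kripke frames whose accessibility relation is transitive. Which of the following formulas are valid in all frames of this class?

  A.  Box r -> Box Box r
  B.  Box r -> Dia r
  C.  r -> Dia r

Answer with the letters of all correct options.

(A) Box r -> Box Box r is axiom 4, which corresponds to transitivity. Every such R is transitive — valid.
(B) Box r -> Dia r is axiom D, which corresponds to seriality. Such an R need not be serial — not valid.
(C) r -> Dia r is the dual of axiom T, which corresponds to reflexivity. Such an R need not be reflexive — not valid.

A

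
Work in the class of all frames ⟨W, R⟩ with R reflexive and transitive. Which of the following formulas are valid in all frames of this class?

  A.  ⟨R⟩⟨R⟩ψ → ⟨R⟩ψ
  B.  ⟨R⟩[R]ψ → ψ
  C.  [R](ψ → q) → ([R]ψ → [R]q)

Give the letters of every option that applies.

A, C

Reflexive relations are serial.
(A) ⟨R⟩⟨R⟩ψ → ⟨R⟩ψ is the dual of axiom 4; it is valid on a frame exactly when R is transitive. Every such R is transitive, so valid.
(B) ⟨R⟩[R]ψ → ψ is the dual of axiom B; it is valid on a frame exactly when R is symmetric. Such an R need not be symmetric, so not valid.
(C) [R](ψ → q) → ([R]ψ → [R]q) is the K axiom; it holds on all frames — valid.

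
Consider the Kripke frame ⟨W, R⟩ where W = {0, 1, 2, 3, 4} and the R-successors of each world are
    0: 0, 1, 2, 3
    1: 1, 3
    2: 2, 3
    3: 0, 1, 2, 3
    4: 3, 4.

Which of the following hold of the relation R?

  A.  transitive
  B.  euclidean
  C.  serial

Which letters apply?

C

(A) not transitive: 1 R 3 and 3 R 0 but not 1 R 0.
(B) not euclidean: 0 R 1 and 0 R 0 but not 1 R 0.
(C) serial: every world has an R-successor.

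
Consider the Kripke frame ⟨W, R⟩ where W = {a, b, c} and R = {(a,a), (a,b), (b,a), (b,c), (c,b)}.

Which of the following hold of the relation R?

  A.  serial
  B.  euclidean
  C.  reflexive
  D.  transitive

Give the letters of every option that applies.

(A) serial: every world has an R-successor.
(B) not euclidean: b R a and b R c but not a R c.
(C) not reflexive: not b R b.
(D) not transitive: a R b and b R c but not a R c.

A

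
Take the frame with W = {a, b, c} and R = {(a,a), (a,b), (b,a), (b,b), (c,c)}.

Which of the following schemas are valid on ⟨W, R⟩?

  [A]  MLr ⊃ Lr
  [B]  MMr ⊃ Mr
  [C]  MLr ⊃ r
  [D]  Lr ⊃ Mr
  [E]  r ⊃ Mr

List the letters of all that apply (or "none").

R is reflexive: each world relates to itself.
R is symmetric: every R-edge is matched by its reverse.
R is transitive: R is closed under composition.
R is euclidean: any two R-successors of the same world are R-related.
R is serial: every world has an R-successor.
(A) MLr ⊃ Lr is the dual of axiom 5; it is valid on a frame exactly when R is euclidean. R is euclidean, so valid.
(B) MMr ⊃ Mr is the dual of axiom 4; it is valid on a frame exactly when R is transitive. R is transitive, so valid.
(C) MLr ⊃ r is the dual of axiom B; it is valid on a frame exactly when R is symmetric. R is symmetric, so valid.
(D) Lr ⊃ Mr is axiom D; it is valid on a frame exactly when R is serial. R is serial, so valid.
(E) the dual of axiom T: valid iff R is reflexive. R is reflexive — valid.

A, B, C, D, E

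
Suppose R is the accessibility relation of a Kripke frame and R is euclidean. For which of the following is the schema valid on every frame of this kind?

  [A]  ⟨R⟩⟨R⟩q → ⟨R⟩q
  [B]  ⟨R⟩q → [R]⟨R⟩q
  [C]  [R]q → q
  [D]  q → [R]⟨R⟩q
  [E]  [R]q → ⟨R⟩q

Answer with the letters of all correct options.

B

(A) ⟨R⟩⟨R⟩q → ⟨R⟩q (the dual of axiom 4) characterises the transitive frames. Such an R need not be transitive — not valid.
(B) ⟨R⟩q → [R]⟨R⟩q is axiom 5; it is valid on a frame exactly when R is euclidean. Every such R is euclidean, so valid.
(C) [R]q → q is axiom T; it is valid on a frame exactly when R is reflexive. Such an R need not be reflexive, so not valid.
(D) q → [R]⟨R⟩q is axiom B; it is valid on a frame exactly when R is symmetric. Such an R need not be symmetric, so not valid.
(E) [R]q → ⟨R⟩q is axiom D, which corresponds to seriality. Such an R need not be serial — not valid.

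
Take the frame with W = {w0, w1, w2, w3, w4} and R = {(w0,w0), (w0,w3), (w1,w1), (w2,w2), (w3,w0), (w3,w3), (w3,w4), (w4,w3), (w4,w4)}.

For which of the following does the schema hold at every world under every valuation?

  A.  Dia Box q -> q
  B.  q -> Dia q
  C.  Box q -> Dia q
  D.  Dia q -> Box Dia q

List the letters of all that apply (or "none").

A, B, C

R is reflexive: each world relates to itself.
R is symmetric: every R-edge is matched by its reverse.
R is not euclidean: w3 R w0 and w3 R w4 but not w0 R w4.
R is serial: every world has an R-successor.
(A) Dia Box q -> q is the dual of axiom B; it is valid on a frame exactly when R is symmetric. R is symmetric, so valid.
(B) q -> Dia q (the dual of axiom T) characterises the reflexive frames. R is reflexive — valid.
(C) Box q -> Dia q is axiom D, which corresponds to seriality. R is serial — valid.
(D) Dia q -> Box Dia q is axiom 5; it is valid on a frame exactly when R is euclidean. R is not euclidean, so not valid.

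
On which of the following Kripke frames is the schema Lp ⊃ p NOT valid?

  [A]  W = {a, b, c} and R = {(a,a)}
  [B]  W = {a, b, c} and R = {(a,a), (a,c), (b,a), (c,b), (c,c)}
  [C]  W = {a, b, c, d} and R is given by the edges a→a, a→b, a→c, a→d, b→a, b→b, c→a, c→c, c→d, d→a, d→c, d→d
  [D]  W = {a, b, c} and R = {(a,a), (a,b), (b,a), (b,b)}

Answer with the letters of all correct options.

The schema Lp ⊃ p is axiom T; it is valid on a frame iff R is reflexive.
(A) R is not reflexive (not b R b), so the schema fails here.
(B) R is not reflexive (not b R b), so the schema fails here.
(C) R is reflexive (each world relates to itself), so the schema is valid here.
(D) R is not reflexive (not c R c), so the schema fails here.

A, B, D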